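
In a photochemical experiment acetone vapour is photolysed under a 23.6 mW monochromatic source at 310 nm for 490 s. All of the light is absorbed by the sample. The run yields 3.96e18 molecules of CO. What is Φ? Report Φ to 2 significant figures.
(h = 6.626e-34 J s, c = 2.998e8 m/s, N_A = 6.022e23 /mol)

Φ = 0.22

Product: 3.96e18 / 6.022e23 = 6.576e-6 mol.
Photon energy at 310 nm: hc/λ = (6.626e-34)(2.998e8)/(310e-9) = 6.408e-19 J.
Energy delivered: (23.6 mW)(490 s) = 11.56 J.
Photons incident: 11.56 / 6.408e-19 = 1.804e19, i.e. 1.804e19/6.022e23 = 2.996e-5 mol.
Φ = 6.576e-6 mol / 2.996e-5 mol photons = 0.22.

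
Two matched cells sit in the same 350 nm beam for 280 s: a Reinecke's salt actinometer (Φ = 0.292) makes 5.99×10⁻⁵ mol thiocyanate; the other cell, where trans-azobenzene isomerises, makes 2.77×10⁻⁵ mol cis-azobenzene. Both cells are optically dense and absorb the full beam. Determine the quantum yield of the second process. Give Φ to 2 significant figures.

Photons absorbed by the actinometer: 5.99×10⁻⁵ / 0.292 = 2.051×10⁻⁴ mol.
Φ(unknown) = 2.77×10⁻⁵ / 2.051×10⁻⁴ = 0.14.

Φ = 0.14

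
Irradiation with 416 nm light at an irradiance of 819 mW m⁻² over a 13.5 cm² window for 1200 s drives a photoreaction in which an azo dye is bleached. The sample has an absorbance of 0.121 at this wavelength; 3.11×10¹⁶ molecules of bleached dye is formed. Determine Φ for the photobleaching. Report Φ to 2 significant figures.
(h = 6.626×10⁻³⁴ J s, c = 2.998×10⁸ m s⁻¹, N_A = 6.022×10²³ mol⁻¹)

Φ = 0.046

Product: 3.11×10¹⁶ / 6.022×10²³ = 5.164×10⁻⁸ mol.
Photon energy at 416 nm: hc/λ = (6.626×10⁻³⁴)(2.998×10⁸)/(416×10⁻⁹) = 4.775×10⁻¹⁹ J.
Energy delivered: (819 mW m⁻²)(13.5×10⁻⁴ m²)(1200 s) = 1.327 J.
Photons incident: 1.327 / 4.775×10⁻¹⁹ = 2.779×10¹⁸, i.e. 2.779×10¹⁸/6.022×10²³ = 4.615×10⁻⁶ mol.
Fraction absorbed: 1 − 10^(−0.121) = 0.2432.
Photons absorbed: 0.2432 × 4.615×10⁻⁶ = 1.122×10⁻⁶ mol.
Φ = 5.164×10⁻⁸ mol / 1.122×10⁻⁶ mol photons = 0.046.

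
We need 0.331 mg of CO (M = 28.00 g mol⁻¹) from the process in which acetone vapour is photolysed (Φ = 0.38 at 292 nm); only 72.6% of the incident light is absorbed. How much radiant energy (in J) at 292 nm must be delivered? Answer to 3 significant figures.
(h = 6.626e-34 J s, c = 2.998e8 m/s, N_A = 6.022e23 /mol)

Product: 0.331 mg / 28.00 g mol⁻¹ = 1.182e-5 mol.
Photons that must be absorbed: 1.182e-5 / 0.38 = 3.111e-5 mol.
Incident photons needed: 3.111e-5 / 0.726 = 4.285e-5 mol.
Photon energy: hc/λ = 6.803e-19 J; per mole, 4.097e5 J mol⁻¹.
Energy required: 4.285e-5 × 4.097e5 = 17.6 J.

17.6 J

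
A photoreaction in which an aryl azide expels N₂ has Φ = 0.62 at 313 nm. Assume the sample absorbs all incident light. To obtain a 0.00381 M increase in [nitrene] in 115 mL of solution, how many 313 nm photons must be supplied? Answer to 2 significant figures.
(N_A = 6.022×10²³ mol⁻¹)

Product: (0.00381 M)(0.115 L) = 4.382×10⁻⁴ mol.
Photons that must be absorbed: 4.382×10⁻⁴ / 0.62 = 7.068×10⁻⁴ mol.
Photon count: 7.068×10⁻⁴ × 6.022×10²³ = 4.3×10²⁰.

4.3×10²⁰ photons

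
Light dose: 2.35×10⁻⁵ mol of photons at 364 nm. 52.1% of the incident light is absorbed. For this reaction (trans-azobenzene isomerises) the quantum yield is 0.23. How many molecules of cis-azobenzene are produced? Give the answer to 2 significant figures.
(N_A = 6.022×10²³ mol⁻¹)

Photons absorbed: 0.521 × 2.35×10⁻⁵ = 1.224×10⁻⁵ mol.
Product: Φ × n_abs = 0.23 × 1.224×10⁻⁵ = 2.815×10⁻⁶ mol.
As a count: 2.815×10⁻⁶ × 6.022×10²³ = 1.7×10¹⁸.

1.7×10¹⁸ molecules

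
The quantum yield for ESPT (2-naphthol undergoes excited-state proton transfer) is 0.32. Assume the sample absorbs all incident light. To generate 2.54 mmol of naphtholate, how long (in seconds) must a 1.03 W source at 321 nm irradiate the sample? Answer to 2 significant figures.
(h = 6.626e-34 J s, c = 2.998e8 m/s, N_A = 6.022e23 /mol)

Product: 2.54 mmol = 0.00254 mol.
Photons that must be absorbed: 0.00254 / 0.32 = 0.007938 mol.
Photon energy: hc/λ = 6.188e-19 J; per mole, 3.726e5 J mol⁻¹.
Energy required: 0.007938 × 3.726e5 = 2958 J.
Time: 2958 J / 1.03 W = 2900 s.

t ≈ 2900 s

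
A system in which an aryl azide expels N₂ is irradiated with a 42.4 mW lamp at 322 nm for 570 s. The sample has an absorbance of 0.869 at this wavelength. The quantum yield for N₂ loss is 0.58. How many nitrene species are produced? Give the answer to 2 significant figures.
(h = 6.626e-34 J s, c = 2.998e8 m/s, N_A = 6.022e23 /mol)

Photon energy at 322 nm: hc/λ = (6.626e-34)(2.998e8)/(322e-9) = 6.169e-19 J.
Energy delivered: (42.4 mW)(570 s) = 24.17 J.
Photons incident: 24.17 / 6.169e-19 = 3.918e19, i.e. 3.918e19/6.022e23 = 6.506e-5 mol.
Fraction absorbed: 1 − 10^(−0.869) = 0.8648.
Photons absorbed: 0.8648 × 6.506e-5 = 5.626e-5 mol.
Product: Φ × n_abs = 0.58 × 5.626e-5 = 3.263e-5 mol.
As a count: 3.263e-5 × 6.022e23 = 2.0e19.

2.0e19 species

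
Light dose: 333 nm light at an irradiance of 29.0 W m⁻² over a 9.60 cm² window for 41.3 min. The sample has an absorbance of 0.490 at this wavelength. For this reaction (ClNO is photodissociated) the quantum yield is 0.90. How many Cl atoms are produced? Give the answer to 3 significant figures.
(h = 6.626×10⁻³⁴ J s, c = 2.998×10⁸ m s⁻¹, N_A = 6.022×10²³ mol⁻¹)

Photon energy at 333 nm: hc/λ = (6.626×10⁻³⁴)(2.998×10⁸)/(333×10⁻⁹) = 5.965×10⁻¹⁹ J.
Energy delivered: (29.0 W m⁻²)(9.60×10⁻⁴ m²)(2478 s) = 68.99 J.
Photons incident: 68.99 / 5.965×10⁻¹⁹ = 1.157×10²⁰, i.e. 1.157×10²⁰/6.022×10²³ = 1.921×10⁻⁴ mol.
Fraction absorbed: 1 − 10^(−0.490) = 0.6764.
Photons absorbed: 0.6764 × 1.921×10⁻⁴ = 1.299×10⁻⁴ mol.
Product: Φ × n_abs = 0.90 × 1.299×10⁻⁴ = 1.169×10⁻⁴ mol.
As a count: 1.169×10⁻⁴ × 6.022×10²³ = 7.04×10¹⁹.

7.04×10¹⁹ atoms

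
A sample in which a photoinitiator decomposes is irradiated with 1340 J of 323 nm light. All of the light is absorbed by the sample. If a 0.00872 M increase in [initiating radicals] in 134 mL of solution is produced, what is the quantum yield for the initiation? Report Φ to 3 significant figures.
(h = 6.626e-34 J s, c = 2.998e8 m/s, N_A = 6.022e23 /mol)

Φ = 0.323

Product: (0.00872 M)(0.134 L) = 0.001168 mol.
Photon energy at 323 nm: hc/λ = (6.626e-34)(2.998e8)/(323e-9) = 6.150e-19 J.
Photons incident: 1340 / 6.150e-19 = 2.179e21, i.e. 2.179e21/6.022e23 = 0.003618 mol.
Φ = 0.001168 mol / 0.003618 mol photons = 0.323.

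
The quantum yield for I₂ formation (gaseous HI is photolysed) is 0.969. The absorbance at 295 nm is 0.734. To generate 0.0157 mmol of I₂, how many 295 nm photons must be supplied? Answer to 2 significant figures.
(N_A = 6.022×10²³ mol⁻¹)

1.2×10¹⁹ photons

Product: 0.0157 mmol = 1.57×10⁻⁵ mol.
Photons that must be absorbed: 1.57×10⁻⁵ / 0.969 = 1.620×10⁻⁵ mol.
Fraction absorbed: 1 − 10^(−0.734) = 0.8155.
Incident photons needed: 1.620×10⁻⁵ / 0.8155 = 1.987×10⁻⁵ mol.
Photon count: 1.987×10⁻⁵ × 6.022×10²³ = 1.2×10¹⁹.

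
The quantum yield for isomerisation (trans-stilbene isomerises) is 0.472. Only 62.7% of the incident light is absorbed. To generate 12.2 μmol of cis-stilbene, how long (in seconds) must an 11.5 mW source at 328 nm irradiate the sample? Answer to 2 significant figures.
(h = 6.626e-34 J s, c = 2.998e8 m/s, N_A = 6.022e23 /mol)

t ≈ 1300 s

Product: 12.2 μmol = 1.22e-5 mol.
Photons that must be absorbed: 1.22e-5 / 0.472 = 2.585e-5 mol.
Incident photons needed: 2.585e-5 / 0.627 = 4.123e-5 mol.
Photon energy: hc/λ = 6.056e-19 J; per mole, 3.647e5 J mol⁻¹.
Energy required: 4.123e-5 × 3.647e5 = 15.04 J.
Time: 15.04 J / 0.0115 W = 1300 s.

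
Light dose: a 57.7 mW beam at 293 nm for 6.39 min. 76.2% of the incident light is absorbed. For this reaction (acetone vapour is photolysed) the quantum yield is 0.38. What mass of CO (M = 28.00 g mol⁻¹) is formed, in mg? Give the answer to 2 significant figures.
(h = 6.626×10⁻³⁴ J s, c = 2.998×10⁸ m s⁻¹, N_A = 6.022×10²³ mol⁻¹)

Photon energy at 293 nm: hc/λ = (6.626×10⁻³⁴)(2.998×10⁸)/(293×10⁻⁹) = 6.780×10⁻¹⁹ J.
Energy delivered: (57.7 mW)(383.4 s) = 22.12 J.
Photons incident: 22.12 / 6.780×10⁻¹⁹ = 3.263×10¹⁹, i.e. 3.263×10¹⁹/6.022×10²³ = 5.418×10⁻⁵ mol.
Photons absorbed: 0.762 × 5.418×10⁻⁵ = 4.129×10⁻⁵ mol.
Product: Φ × n_abs = 0.38 × 4.129×10⁻⁵ = 1.569×10⁻⁵ mol.
Mass: 1.569×10⁻⁵ × 28.00 = 4.393×10⁻⁴ g = 0.44 mg.

0.44 mg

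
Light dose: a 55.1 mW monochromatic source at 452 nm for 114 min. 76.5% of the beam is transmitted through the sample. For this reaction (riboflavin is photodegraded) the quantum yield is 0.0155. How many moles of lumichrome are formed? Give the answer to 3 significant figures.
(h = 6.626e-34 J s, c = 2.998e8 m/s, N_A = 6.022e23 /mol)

Photon energy at 452 nm: hc/λ = (6.626e-34)(2.998e8)/(452e-9) = 4.395e-19 J.
Energy delivered: (55.1 mW)(6840 s) = 376.9 J.
Photons incident: 376.9 / 4.395e-19 = 8.576e20, i.e. 8.576e20/6.022e23 = 0.001424 mol.
Fraction absorbed: 1 − 76.5/100 = 0.2350.
Photons absorbed: 0.2350 × 0.001424 = 3.346e-4 mol.
Product: Φ × n_abs = 0.0155 × 3.346e-4 = 5.186e-6 mol.

5.19e-6 mol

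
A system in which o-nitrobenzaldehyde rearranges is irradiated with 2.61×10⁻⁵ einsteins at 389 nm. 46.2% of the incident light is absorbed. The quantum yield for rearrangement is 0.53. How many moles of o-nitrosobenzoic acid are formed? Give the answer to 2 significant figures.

6.4×10⁻⁶ mol

Photons absorbed: 0.462 × 2.61×10⁻⁵ = 1.206×10⁻⁵ mol.
Product: Φ × n_abs = 0.53 × 1.206×10⁻⁵ = 6.392×10⁻⁶ mol.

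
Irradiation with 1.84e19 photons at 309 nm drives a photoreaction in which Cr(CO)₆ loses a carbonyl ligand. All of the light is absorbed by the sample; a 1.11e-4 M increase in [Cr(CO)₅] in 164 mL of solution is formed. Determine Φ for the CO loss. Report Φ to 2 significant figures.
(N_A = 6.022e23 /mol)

Φ = 0.60

Product: (1.11e-4 M)(0.164 L) = 1.820e-5 mol.
Moles of photons: 1.84e19 / 6.022e23 = 3.055e-5 mol.
Φ = 1.820e-5 mol / 3.055e-5 mol photons = 0.60.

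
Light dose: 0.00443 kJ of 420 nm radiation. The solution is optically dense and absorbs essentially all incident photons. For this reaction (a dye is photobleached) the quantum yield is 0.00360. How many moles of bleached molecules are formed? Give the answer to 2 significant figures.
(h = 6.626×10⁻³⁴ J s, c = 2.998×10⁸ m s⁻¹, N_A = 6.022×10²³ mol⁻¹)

5.6×10⁻⁸ mol

Photon energy at 420 nm: hc/λ = (6.626×10⁻³⁴)(2.998×10⁸)/(420×10⁻⁹) = 4.730×10⁻¹⁹ J.
Incident energy: 0.00443 kJ = 4.43 J.
Photons incident: 4.43 / 4.730×10⁻¹⁹ = 9.366×10¹⁸, i.e. 9.366×10¹⁸/6.022×10²³ = 1.555×10⁻⁵ mol.
Product: Φ × n_abs = 0.00360 × 1.555×10⁻⁵ = 5.598×10⁻⁸ mol.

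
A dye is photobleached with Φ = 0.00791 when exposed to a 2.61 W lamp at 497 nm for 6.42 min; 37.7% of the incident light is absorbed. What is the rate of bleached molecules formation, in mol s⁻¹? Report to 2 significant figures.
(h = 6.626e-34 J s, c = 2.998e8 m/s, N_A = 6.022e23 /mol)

3.2e-8 mol s⁻¹

Photon energy at 497 nm: hc/λ = (6.626e-34)(2.998e8)/(497e-9) = 3.997e-19 J.
Energy delivered: (2.61 W)(385.2 s) = 1005 J.
Photons incident: 1005 / 3.997e-19 = 2.514e21, i.e. 2.514e21/6.022e23 = 0.004175 mol.
Photons absorbed: 0.377 × 0.004175 = 0.001574 mol.
Product formed: 0.00791 × 0.001574 = 1.245e-5 mol.
Rate: 1.245e-5 / 385.2 s = 3.2e-8 mol s⁻¹.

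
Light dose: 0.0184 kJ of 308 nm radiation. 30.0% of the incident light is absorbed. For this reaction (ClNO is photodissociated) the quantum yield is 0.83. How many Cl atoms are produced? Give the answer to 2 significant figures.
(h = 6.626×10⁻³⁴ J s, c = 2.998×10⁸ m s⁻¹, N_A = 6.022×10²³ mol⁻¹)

7.1×10¹⁸ atoms

Photon energy at 308 nm: hc/λ = (6.626×10⁻³⁴)(2.998×10⁸)/(308×10⁻⁹) = 6.450×10⁻¹⁹ J.
Incident energy: 0.0184 kJ = 18.4 J.
Photons incident: 18.4 / 6.450×10⁻¹⁹ = 2.853×10¹⁹, i.e. 2.853×10¹⁹/6.022×10²³ = 4.738×10⁻⁵ mol.
Photons absorbed: 0.300 × 4.738×10⁻⁵ = 1.421×10⁻⁵ mol.
Product: Φ × n_abs = 0.83 × 1.421×10⁻⁵ = 1.179×10⁻⁵ mol.
As a count: 1.179×10⁻⁵ × 6.022×10²³ = 7.1×10¹⁸.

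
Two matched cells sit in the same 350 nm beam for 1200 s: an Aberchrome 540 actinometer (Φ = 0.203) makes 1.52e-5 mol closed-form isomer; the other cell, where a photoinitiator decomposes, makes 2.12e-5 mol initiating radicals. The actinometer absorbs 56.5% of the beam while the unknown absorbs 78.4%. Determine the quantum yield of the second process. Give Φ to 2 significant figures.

Φ = 0.20

Photons absorbed by the actinometer: 1.52e-5 / 0.203 = 7.488e-5 mol.
Incident flux: 7.488e-5 / 0.565 = 1.325e-4 einstein.
Absorbed by unknown: 0.784 × 1.325e-4 = 1.039e-4 mol.
Φ(unknown) = 2.12e-5 / 1.039e-4 = 0.20.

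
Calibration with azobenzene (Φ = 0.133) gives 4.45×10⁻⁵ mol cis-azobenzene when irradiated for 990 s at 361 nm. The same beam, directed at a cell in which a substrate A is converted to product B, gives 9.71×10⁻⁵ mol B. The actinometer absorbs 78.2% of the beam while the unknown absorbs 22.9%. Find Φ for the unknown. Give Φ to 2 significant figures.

Φ = 0.99

Photons absorbed by the actinometer: 4.45×10⁻⁵ / 0.133 = 3.346×10⁻⁴ mol.
Incident flux: 3.346×10⁻⁴ / 0.782 = 4.279×10⁻⁴ einstein.
Absorbed by unknown: 0.229 × 4.279×10⁻⁴ = 9.799×10⁻⁵ mol.
Φ(unknown) = 9.71×10⁻⁵ / 9.799×10⁻⁵ = 0.99.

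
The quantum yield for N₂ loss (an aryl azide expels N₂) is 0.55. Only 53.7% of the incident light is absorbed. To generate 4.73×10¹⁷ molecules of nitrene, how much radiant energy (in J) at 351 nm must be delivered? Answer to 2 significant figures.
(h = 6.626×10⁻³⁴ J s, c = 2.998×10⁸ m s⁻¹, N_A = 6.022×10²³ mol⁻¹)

Product: 4.73×10¹⁷ / 6.022×10²³ = 7.855×10⁻⁷ mol.
Photons that must be absorbed: 7.855×10⁻⁷ / 0.55 = 1.428×10⁻⁶ mol.
Incident photons needed: 1.428×10⁻⁶ / 0.537 = 2.659×10⁻⁶ mol.
Photon energy: hc/λ = 5.659×10⁻¹⁹ J; per mole, 3.408×10⁵ J mol⁻¹.
Energy required: 2.659×10⁻⁶ × 3.408×10⁵ = 0.91 J.

0.91 J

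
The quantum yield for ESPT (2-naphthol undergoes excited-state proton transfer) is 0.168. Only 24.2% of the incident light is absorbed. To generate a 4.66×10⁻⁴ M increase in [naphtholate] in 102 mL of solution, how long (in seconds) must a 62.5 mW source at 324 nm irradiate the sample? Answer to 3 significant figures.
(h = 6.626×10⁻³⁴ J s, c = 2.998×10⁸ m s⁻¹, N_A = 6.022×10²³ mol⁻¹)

Product: (4.66×10⁻⁴ M)(0.102 L) = 4.753×10⁻⁵ mol.
Photons that must be absorbed: 4.753×10⁻⁵ / 0.168 = 2.829×10⁻⁴ mol.
Incident photons needed: 2.829×10⁻⁴ / 0.242 = 0.001169 mol.
Photon energy: hc/λ = 6.131×10⁻¹⁹ J; per mole, 3.692×10⁵ J mol⁻¹.
Energy required: 0.001169 × 3.692×10⁵ = 431.6 J.
Time: 431.6 J / 0.0625 W = 6910 s.

t ≈ 6910 s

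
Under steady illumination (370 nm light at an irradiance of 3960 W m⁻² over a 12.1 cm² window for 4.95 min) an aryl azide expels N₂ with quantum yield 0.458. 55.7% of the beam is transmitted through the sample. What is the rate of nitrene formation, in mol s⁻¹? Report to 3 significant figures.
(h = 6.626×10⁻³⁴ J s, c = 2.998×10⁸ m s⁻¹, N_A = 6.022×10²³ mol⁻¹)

Photon energy at 370 nm: hc/λ = (6.626×10⁻³⁴)(2.998×10⁸)/(370×10⁻⁹) = 5.369×10⁻¹⁹ J.
Energy delivered: (3960 W m⁻²)(12.1×10⁻⁴ m²)(297 s) = 1423 J.
Photons incident: 1423 / 5.369×10⁻¹⁹ = 2.650×10²¹, i.e. 2.650×10²¹/6.022×10²³ = 0.004401 mol.
Fraction absorbed: 1 − 55.7/100 = 0.4430.
Photons absorbed: 0.4430 × 0.004401 = 0.001950 mol.
Product formed: 0.458 × 0.001950 = 8.931×10⁻⁴ mol.
Rate: 8.931×10⁻⁴ / 297 s = 3.01×10⁻⁶ mol s⁻¹.

3.01×10⁻⁶ mol s⁻¹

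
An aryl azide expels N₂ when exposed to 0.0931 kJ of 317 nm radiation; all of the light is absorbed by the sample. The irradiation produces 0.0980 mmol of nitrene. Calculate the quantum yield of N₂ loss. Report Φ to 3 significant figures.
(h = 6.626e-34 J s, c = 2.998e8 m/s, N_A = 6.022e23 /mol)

Product: 0.0980 mmol = 9.80e-5 mol.
Photon energy at 317 nm: hc/λ = (6.626e-34)(2.998e8)/(317e-9) = 6.266e-19 J.
Incident energy: 0.0931 kJ = 93.1 J.
Photons incident: 93.1 / 6.266e-19 = 1.486e20, i.e. 1.486e20/6.022e23 = 2.468e-4 mol.
Φ = 9.80e-5 mol / 2.468e-4 mol photons = 0.397.

Φ = 0.397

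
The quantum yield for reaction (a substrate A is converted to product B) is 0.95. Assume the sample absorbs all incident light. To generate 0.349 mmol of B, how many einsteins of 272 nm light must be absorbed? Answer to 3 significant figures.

3.67×10⁻⁴ einstein

Product: 0.349 mmol = 3.49×10⁻⁴ mol.
Photons that must be absorbed: 3.49×10⁻⁴ / 0.95 = 3.674×10⁻⁴ mol.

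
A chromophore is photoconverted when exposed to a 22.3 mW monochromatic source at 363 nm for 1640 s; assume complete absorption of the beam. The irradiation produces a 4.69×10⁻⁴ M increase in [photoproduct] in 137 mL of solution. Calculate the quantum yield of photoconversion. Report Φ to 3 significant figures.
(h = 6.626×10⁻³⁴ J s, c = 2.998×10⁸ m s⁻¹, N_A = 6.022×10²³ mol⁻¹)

Product: (4.69×10⁻⁴ M)(0.137 L) = 6.425×10⁻⁵ mol.
Photon energy at 363 nm: hc/λ = (6.626×10⁻³⁴)(2.998×10⁸)/(363×10⁻⁹) = 5.472×10⁻¹⁹ J.
Energy delivered: (22.3 mW)(1640 s) = 36.57 J.
Photons incident: 36.57 / 5.472×10⁻¹⁹ = 6.683×10¹⁹, i.e. 6.683×10¹⁹/6.022×10²³ = 1.110×10⁻⁴ mol.
Φ = 6.425×10⁻⁵ mol / 1.110×10⁻⁴ mol photons = 0.579.

Φ = 0.579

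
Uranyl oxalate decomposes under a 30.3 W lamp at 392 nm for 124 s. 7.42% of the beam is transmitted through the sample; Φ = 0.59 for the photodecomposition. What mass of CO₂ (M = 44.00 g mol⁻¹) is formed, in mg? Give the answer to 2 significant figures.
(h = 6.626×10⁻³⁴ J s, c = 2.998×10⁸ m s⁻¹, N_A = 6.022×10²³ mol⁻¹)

Photon energy at 392 nm: hc/λ = (6.626×10⁻³⁴)(2.998×10⁸)/(392×10⁻⁹) = 5.068×10⁻¹⁹ J.
Energy delivered: (30.3 W)(124 s) = 3757 J.
Photons incident: 3757 / 5.068×10⁻¹⁹ = 7.413×10²¹, i.e. 7.413×10²¹/6.022×10²³ = 0.01231 mol.
Fraction absorbed: 1 − 7.42/100 = 0.9258.
Photons absorbed: 0.9258 × 0.01231 = 0.01140 mol.
Product: Φ × n_abs = 0.59 × 0.01140 = 0.006726 mol.
Mass: 0.006726 × 44.00 = 0.2959 g = 300 mg.

300 mg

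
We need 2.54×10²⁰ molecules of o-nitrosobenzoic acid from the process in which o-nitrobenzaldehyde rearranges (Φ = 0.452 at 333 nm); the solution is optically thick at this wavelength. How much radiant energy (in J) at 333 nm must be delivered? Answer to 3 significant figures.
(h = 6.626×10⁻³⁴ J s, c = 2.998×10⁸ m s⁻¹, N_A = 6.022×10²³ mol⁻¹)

Product: 2.54×10²⁰ / 6.022×10²³ = 4.218×10⁻⁴ mol.
Photons that must be absorbed: 4.218×10⁻⁴ / 0.452 = 9.332×10⁻⁴ mol.
Photon energy: hc/λ = 5.965×10⁻¹⁹ J; per mole, 3.592×10⁵ J mol⁻¹.
Energy required: 9.332×10⁻⁴ × 3.592×10⁵ = 335 J.

335 J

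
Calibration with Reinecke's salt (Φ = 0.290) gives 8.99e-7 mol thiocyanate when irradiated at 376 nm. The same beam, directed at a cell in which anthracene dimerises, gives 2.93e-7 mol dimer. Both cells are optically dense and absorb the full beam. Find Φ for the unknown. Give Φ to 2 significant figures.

Φ = 0.095

Photons absorbed by the actinometer: 8.99e-7 / 0.290 = 3.100e-6 mol.
Φ(unknown) = 2.93e-7 / 3.100e-6 = 0.095.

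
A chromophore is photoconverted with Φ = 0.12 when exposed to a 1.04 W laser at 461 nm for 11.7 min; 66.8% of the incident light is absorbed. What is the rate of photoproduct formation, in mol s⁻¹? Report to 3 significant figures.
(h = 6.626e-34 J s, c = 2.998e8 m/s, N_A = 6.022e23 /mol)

Photon energy at 461 nm: hc/λ = (6.626e-34)(2.998e8)/(461e-9) = 4.309e-19 J.
Energy delivered: (1.04 W)(702 s) = 730.1 J.
Photons incident: 730.1 / 4.309e-19 = 1.694e21, i.e. 1.694e21/6.022e23 = 0.002813 mol.
Photons absorbed: 0.668 × 0.002813 = 0.001879 mol.
Product formed: 0.12 × 0.001879 = 2.255e-4 mol.
Rate: 2.255e-4 / 702 s = 3.21e-7 mol s⁻¹.

3.21e-7 mol s⁻¹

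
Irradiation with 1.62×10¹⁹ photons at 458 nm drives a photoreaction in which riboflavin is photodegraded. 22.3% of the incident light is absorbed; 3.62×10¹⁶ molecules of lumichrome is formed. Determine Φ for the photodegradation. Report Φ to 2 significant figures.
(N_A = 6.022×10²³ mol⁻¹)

Product: 3.62×10¹⁶ / 6.022×10²³ = 6.011×10⁻⁸ mol.
Moles of photons: 1.62×10¹⁹ / 6.022×10²³ = 2.690×10⁻⁵ mol.
Photons absorbed: 0.223 × 2.690×10⁻⁵ = 5.999×10⁻⁶ mol.
Φ = 6.011×10⁻⁸ mol / 5.999×10⁻⁶ mol photons = 0.010.

Φ = 0.010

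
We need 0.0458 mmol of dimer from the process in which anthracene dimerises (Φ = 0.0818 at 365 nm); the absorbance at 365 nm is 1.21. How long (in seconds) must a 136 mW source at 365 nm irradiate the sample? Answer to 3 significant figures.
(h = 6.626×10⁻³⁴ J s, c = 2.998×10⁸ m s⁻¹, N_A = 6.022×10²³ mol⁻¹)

t ≈ 1440 s

Product: 0.0458 mmol = 4.58×10⁻⁵ mol.
Photons that must be absorbed: 4.58×10⁻⁵ / 0.0818 = 5.599×10⁻⁴ mol.
Fraction absorbed: 1 − 10^(−1.21) = 0.9383.
Incident photons needed: 5.599×10⁻⁴ / 0.9383 = 5.967×10⁻⁴ mol.
Photon energy: hc/λ = 5.442×10⁻¹⁹ J; per mole, 3.277×10⁵ J mol⁻¹.
Energy required: 5.967×10⁻⁴ × 3.277×10⁵ = 195.5 J.
Time: 195.5 J / 0.136 W = 1440 s.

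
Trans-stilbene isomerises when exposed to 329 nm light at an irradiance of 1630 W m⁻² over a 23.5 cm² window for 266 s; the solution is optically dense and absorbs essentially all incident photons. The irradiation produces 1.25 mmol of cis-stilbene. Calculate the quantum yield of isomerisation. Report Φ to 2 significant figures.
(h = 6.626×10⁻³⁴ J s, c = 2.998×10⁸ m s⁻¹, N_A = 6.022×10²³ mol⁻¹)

Φ = 0.45

Product: 1.25 mmol = 0.00125 mol.
Photon energy at 329 nm: hc/λ = (6.626×10⁻³⁴)(2.998×10⁸)/(329×10⁻⁹) = 6.038×10⁻¹⁹ J.
Energy delivered: (1630 W m⁻²)(23.5×10⁻⁴ m²)(266 s) = 1019 J.
Photons incident: 1019 / 6.038×10⁻¹⁹ = 1.688×10²¹, i.e. 1.688×10²¹/6.022×10²³ = 0.002803 mol.
Φ = 0.00125 mol / 0.002803 mol photons = 0.45.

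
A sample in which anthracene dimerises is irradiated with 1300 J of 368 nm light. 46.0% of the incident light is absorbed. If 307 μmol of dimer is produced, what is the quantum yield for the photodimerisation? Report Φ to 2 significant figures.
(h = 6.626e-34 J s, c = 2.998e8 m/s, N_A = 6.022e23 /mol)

Φ = 0.17

Product: 307 μmol = 3.07e-4 mol.
Photon energy at 368 nm: hc/λ = (6.626e-34)(2.998e8)/(368e-9) = 5.398e-19 J.
Photons incident: 1300 / 5.398e-19 = 2.408e21, i.e. 2.408e21/6.022e23 = 0.003999 mol.
Photons absorbed: 0.460 × 0.003999 = 0.001840 mol.
Φ = 3.07e-4 mol / 0.001840 mol photons = 0.17.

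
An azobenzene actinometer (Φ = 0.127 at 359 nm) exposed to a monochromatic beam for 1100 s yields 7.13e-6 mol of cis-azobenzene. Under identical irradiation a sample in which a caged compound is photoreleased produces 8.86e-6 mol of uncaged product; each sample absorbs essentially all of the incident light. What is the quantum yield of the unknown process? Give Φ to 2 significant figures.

Φ = 0.16

Photons absorbed by the actinometer: 7.13e-6 / 0.127 = 5.614e-5 mol.
Φ(unknown) = 8.86e-6 / 5.614e-5 = 0.16.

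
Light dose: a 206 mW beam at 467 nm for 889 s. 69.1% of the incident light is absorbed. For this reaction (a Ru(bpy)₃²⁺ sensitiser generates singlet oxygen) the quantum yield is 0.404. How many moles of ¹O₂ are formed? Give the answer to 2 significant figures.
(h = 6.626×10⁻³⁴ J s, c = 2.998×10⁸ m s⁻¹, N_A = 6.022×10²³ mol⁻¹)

2.0×10⁻⁴ mol

Photon energy at 467 nm: hc/λ = (6.626×10⁻³⁴)(2.998×10⁸)/(467×10⁻⁹) = 4.254×10⁻¹⁹ J.
Energy delivered: (206 mW)(889 s) = 183.1 J.
Photons incident: 183.1 / 4.254×10⁻¹⁹ = 4.304×10²⁰, i.e. 4.304×10²⁰/6.022×10²³ = 7.147×10⁻⁴ mol.
Photons absorbed: 0.691 × 7.147×10⁻⁴ = 4.939×10⁻⁴ mol.
Product: Φ × n_abs = 0.404 × 4.939×10⁻⁴ = 1.995×10⁻⁴ mol.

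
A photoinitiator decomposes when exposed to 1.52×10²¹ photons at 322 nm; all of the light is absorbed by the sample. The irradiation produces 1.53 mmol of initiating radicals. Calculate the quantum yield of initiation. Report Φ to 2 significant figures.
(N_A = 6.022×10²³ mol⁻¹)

Φ = 0.61

Product: 1.53 mmol = 0.00153 mol.
Moles of photons: 1.52×10²¹ / 6.022×10²³ = 0.002524 mol.
Φ = 0.00153 mol / 0.002524 mol photons = 0.61.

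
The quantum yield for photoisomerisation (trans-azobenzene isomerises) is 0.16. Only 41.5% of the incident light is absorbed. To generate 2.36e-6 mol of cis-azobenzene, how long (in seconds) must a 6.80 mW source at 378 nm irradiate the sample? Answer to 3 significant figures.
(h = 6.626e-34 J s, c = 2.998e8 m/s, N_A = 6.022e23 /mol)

Photons that must be absorbed: 2.36e-6 / 0.16 = 1.475e-5 mol.
Incident photons needed: 1.475e-5 / 0.415 = 3.554e-5 mol.
Photon energy: hc/λ = 5.255e-19 J; per mole, 3.165e5 J mol⁻¹.
Energy required: 3.554e-5 × 3.165e5 = 11.25 J.
Time: 11.25 J / 0.0068 W = 1650 s.

t ≈ 1650 s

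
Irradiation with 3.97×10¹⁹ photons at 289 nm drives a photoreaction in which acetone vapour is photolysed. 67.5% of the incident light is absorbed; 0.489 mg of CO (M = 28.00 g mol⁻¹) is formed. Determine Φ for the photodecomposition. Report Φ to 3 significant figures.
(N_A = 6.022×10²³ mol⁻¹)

Product: 0.489 mg / 28.00 g mol⁻¹ = 1.746×10⁻⁵ mol.
Moles of photons: 3.97×10¹⁹ / 6.022×10²³ = 6.592×10⁻⁵ mol.
Photons absorbed: 0.675 × 6.592×10⁻⁵ = 4.450×10⁻⁵ mol.
Φ = 1.746×10⁻⁵ mol / 4.450×10⁻⁵ mol photons = 0.392.

Φ = 0.392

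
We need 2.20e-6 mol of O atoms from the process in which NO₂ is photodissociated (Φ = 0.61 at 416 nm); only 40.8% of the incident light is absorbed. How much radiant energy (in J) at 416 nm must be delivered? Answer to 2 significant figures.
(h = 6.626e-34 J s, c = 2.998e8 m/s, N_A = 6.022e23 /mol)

Photons that must be absorbed: 2.20e-6 / 0.61 = 3.607e-6 mol.
Incident photons needed: 3.607e-6 / 0.408 = 8.841e-6 mol.
Photon energy: hc/λ = 4.775e-19 J; per mole, 2.876e5 J mol⁻¹.
Energy required: 8.841e-6 × 2.876e5 = 2.5 J.

2.5 J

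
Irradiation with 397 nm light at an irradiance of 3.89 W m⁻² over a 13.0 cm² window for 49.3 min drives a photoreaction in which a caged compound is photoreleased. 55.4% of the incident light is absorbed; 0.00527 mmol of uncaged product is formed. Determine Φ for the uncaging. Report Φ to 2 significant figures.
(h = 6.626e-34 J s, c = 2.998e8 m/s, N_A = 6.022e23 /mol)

Φ = 0.19

Product: 0.00527 mmol = 5.27e-6 mol.
Photon energy at 397 nm: hc/λ = (6.626e-34)(2.998e8)/(397e-9) = 5.004e-19 J.
Energy delivered: (3.89 W m⁻²)(13.0e-4 m²)(2958 s) = 14.96 J.
Photons incident: 14.96 / 5.004e-19 = 2.990e19, i.e. 2.990e19/6.022e23 = 4.965e-5 mol.
Photons absorbed: 0.554 × 4.965e-5 = 2.751e-5 mol.
Φ = 5.27e-6 mol / 2.751e-5 mol photons = 0.19.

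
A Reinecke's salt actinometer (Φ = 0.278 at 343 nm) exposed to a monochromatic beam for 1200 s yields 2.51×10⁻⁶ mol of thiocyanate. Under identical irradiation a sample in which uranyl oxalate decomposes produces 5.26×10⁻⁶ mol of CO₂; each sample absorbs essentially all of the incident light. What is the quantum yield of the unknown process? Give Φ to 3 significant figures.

Photons absorbed by the actinometer: 2.51×10⁻⁶ / 0.278 = 9.029×10⁻⁶ mol.
Φ(unknown) = 5.26×10⁻⁶ / 9.029×10⁻⁶ = 0.583.

Φ = 0.583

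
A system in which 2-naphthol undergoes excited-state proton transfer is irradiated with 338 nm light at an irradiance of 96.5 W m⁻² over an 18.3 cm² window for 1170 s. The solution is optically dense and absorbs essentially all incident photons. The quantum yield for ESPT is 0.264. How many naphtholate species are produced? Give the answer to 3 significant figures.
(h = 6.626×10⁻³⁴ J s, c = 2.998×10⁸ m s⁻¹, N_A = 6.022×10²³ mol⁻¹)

9.28×10¹⁹ species

Photon energy at 338 nm: hc/λ = (6.626×10⁻³⁴)(2.998×10⁸)/(338×10⁻⁹) = 5.877×10⁻¹⁹ J.
Energy delivered: (96.5 W m⁻²)(18.3×10⁻⁴ m²)(1170 s) = 206.6 J.
Photons incident: 206.6 / 5.877×10⁻¹⁹ = 3.515×10²⁰, i.e. 3.515×10²⁰/6.022×10²³ = 5.837×10⁻⁴ mol.
Product: Φ × n_abs = 0.264 × 5.837×10⁻⁴ = 1.541×10⁻⁴ mol.
As a count: 1.541×10⁻⁴ × 6.022×10²³ = 9.28×10¹⁹.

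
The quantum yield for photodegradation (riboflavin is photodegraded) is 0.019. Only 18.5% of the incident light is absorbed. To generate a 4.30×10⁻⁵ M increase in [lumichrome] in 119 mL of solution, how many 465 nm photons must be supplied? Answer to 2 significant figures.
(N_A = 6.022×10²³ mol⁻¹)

Product: (4.30×10⁻⁵ M)(0.119 L) = 5.117×10⁻⁶ mol.
Photons that must be absorbed: 5.117×10⁻⁶ / 0.019 = 2.693×10⁻⁴ mol.
Incident photons needed: 2.693×10⁻⁴ / 0.185 = 0.001456 mol.
Photon count: 0.001456 × 6.022×10²³ = 8.8×10²⁰.

8.8×10²⁰ photons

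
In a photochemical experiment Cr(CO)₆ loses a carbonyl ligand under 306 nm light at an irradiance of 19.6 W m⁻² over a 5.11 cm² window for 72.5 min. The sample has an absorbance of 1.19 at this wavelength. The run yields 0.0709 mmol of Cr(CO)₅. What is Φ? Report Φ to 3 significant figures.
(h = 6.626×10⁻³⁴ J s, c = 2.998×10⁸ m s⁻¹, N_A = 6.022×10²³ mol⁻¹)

Product: 0.0709 mmol = 7.09×10⁻⁵ mol.
Photon energy at 306 nm: hc/λ = (6.626×10⁻³⁴)(2.998×10⁸)/(306×10⁻⁹) = 6.492×10⁻¹⁹ J.
Energy delivered: (19.6 W m⁻²)(5.11×10⁻⁴ m²)(4350 s) = 43.57 J.
Photons incident: 43.57 / 6.492×10⁻¹⁹ = 6.711×10¹⁹, i.e. 6.711×10¹⁹/6.022×10²³ = 1.114×10⁻⁴ mol.
Fraction absorbed: 1 − 10^(−1.19) = 0.9354.
Photons absorbed: 0.9354 × 1.114×10⁻⁴ = 1.042×10⁻⁴ mol.
Φ = 7.09×10⁻⁵ mol / 1.042×10⁻⁴ mol photons = 0.680.

Φ = 0.680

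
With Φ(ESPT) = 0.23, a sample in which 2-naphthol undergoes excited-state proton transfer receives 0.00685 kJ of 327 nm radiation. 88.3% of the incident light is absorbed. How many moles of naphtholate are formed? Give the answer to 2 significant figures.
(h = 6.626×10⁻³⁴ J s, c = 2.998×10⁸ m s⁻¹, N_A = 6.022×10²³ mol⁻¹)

Photon energy at 327 nm: hc/λ = (6.626×10⁻³⁴)(2.998×10⁸)/(327×10⁻⁹) = 6.075×10⁻¹⁹ J.
Incident energy: 0.00685 kJ = 6.85 J.
Photons incident: 6.85 / 6.075×10⁻¹⁹ = 1.128×10¹⁹, i.e. 1.128×10¹⁹/6.022×10²³ = 1.873×10⁻⁵ mol.
Photons absorbed: 0.883 × 1.873×10⁻⁵ = 1.654×10⁻⁵ mol.
Product: Φ × n_abs = 0.23 × 1.654×10⁻⁵ = 3.804×10⁻⁶ mol.

3.8×10⁻⁶ mol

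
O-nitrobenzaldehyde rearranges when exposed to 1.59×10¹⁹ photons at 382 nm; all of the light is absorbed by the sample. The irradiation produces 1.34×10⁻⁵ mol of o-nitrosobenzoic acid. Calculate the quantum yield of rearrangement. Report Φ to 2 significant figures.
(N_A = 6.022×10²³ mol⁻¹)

Moles of photons: 1.59×10¹⁹ / 6.022×10²³ = 2.640×10⁻⁵ mol.
Φ = 1.34×10⁻⁵ mol / 2.640×10⁻⁵ mol photons = 0.51.

Φ = 0.51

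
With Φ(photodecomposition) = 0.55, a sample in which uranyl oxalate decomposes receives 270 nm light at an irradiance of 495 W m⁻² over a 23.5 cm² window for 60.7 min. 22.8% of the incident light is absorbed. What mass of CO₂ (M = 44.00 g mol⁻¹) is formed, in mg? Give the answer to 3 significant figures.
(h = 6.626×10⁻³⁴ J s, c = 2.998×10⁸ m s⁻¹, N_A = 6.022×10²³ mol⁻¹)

Photon energy at 270 nm: hc/λ = (6.626×10⁻³⁴)(2.998×10⁸)/(270×10⁻⁹) = 7.357×10⁻¹⁹ J.
Energy delivered: (495 W m⁻²)(23.5×10⁻⁴ m²)(3642 s) = 4237 J.
Photons incident: 4237 / 7.357×10⁻¹⁹ = 5.759×10²¹, i.e. 5.759×10²¹/6.022×10²³ = 0.009563 mol.
Photons absorbed: 0.228 × 0.009563 = 0.002180 mol.
Product: Φ × n_abs = 0.55 × 0.002180 = 0.001199 mol.
Mass: 0.001199 × 44.00 = 0.05276 g = 52.8 mg.

52.8 mg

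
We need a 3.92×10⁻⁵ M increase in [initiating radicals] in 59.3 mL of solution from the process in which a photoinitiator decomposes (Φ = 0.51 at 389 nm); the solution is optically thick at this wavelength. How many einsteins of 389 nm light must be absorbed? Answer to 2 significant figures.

Product: (3.92×10⁻⁵ M)(0.0593 L) = 2.325×10⁻⁶ mol.
Photons that must be absorbed: 2.325×10⁻⁶ / 0.51 = 4.559×10⁻⁶ mol.

4.6×10⁻⁶ einstein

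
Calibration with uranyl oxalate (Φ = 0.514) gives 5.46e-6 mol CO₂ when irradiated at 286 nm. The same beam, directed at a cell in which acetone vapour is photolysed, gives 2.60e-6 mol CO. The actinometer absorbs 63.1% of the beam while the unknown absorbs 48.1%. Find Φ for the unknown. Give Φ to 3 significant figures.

Photons absorbed by the actinometer: 5.46e-6 / 0.514 = 1.062e-5 mol.
Incident flux: 1.062e-5 / 0.631 = 1.683e-5 einstein.
Absorbed by unknown: 0.481 × 1.683e-5 = 8.095e-6 mol.
Φ(unknown) = 2.60e-6 / 8.095e-6 = 0.321.

Φ = 0.321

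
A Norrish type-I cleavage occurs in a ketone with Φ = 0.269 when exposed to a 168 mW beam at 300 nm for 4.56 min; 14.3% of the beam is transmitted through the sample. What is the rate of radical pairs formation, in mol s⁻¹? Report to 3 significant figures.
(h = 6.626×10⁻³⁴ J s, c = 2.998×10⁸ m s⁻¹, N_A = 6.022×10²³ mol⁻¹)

9.71×10⁻⁸ mol s⁻¹

Photon energy at 300 nm: hc/λ = (6.626×10⁻³⁴)(2.998×10⁸)/(300×10⁻⁹) = 6.622×10⁻¹⁹ J.
Energy delivered: (168 mW)(273.6 s) = 45.96 J.
Photons incident: 45.96 / 6.622×10⁻¹⁹ = 6.941×10¹⁹, i.e. 6.941×10¹⁹/6.022×10²³ = 1.153×10⁻⁴ mol.
Fraction absorbed: 1 − 14.3/100 = 0.8570.
Photons absorbed: 0.8570 × 1.153×10⁻⁴ = 9.881×10⁻⁵ mol.
Product formed: 0.269 × 9.881×10⁻⁵ = 2.658×10⁻⁵ mol.
Rate: 2.658×10⁻⁵ / 273.6 s = 9.71×10⁻⁸ mol s⁻¹.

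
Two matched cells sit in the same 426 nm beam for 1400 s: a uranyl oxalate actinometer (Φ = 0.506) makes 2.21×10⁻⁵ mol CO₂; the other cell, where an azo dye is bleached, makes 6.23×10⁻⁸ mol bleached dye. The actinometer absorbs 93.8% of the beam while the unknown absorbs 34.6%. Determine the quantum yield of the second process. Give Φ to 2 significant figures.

Φ = 0.0039

Photons absorbed by the actinometer: 2.21×10⁻⁵ / 0.506 = 4.368×10⁻⁵ mol.
Incident flux: 4.368×10⁻⁵ / 0.938 = 4.657×10⁻⁵ einstein.
Absorbed by unknown: 0.346 × 4.657×10⁻⁵ = 1.611×10⁻⁵ mol.
Φ(unknown) = 6.23×10⁻⁸ / 1.611×10⁻⁵ = 0.0039.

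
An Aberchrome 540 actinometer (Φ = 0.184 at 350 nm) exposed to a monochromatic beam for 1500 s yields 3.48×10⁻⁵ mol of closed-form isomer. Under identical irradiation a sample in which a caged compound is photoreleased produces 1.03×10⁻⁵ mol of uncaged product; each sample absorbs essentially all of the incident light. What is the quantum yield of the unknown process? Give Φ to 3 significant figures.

Photons absorbed by the actinometer: 3.48×10⁻⁵ / 0.184 = 1.891×10⁻⁴ mol.
Φ(unknown) = 1.03×10⁻⁵ / 1.891×10⁻⁴ = 0.0545.

Φ = 0.0545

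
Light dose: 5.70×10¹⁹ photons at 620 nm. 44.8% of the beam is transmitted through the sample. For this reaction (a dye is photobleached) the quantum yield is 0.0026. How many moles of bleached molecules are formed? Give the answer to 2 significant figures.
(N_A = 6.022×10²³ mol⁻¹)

Moles of photons: 5.70×10¹⁹ / 6.022×10²³ = 9.465×10⁻⁵ mol.
Fraction absorbed: 1 − 44.8/100 = 0.5520.
Photons absorbed: 0.5520 × 9.465×10⁻⁵ = 5.225×10⁻⁵ mol.
Product: Φ × n_abs = 0.0026 × 5.225×10⁻⁵ = 1.359×10⁻⁷ mol.

1.4×10⁻⁷ mol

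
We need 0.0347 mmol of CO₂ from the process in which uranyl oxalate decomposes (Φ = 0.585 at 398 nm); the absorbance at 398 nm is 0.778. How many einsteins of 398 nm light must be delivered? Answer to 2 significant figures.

Product: 0.0347 mmol = 3.47×10⁻⁵ mol.
Photons that must be absorbed: 3.47×10⁻⁵ / 0.585 = 5.932×10⁻⁵ mol.
Fraction absorbed: 1 − 10^(−0.778) = 0.8333.
Incident photons needed: 5.932×10⁻⁵ / 0.8333 = 7.119×10⁻⁵ mol.

7.1×10⁻⁵ einstein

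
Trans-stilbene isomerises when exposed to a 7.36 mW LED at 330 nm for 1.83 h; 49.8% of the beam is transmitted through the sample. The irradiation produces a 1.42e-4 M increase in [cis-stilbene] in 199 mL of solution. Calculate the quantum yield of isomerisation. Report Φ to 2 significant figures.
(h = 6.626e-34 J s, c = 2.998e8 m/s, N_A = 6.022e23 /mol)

Product: (1.42e-4 M)(0.199 L) = 2.826e-5 mol.
Photon energy at 330 nm: hc/λ = (6.626e-34)(2.998e8)/(330e-9) = 6.020e-19 J.
Energy delivered: (7.36 mW)(6588 s) = 48.49 J.
Photons incident: 48.49 / 6.020e-19 = 8.055e19, i.e. 8.055e19/6.022e23 = 1.338e-4 mol.
Fraction absorbed: 1 − 49.8/100 = 0.5020.
Photons absorbed: 0.5020 × 1.338e-4 = 6.717e-5 mol.
Φ = 2.826e-5 mol / 6.717e-5 mol photons = 0.42.

Φ = 0.42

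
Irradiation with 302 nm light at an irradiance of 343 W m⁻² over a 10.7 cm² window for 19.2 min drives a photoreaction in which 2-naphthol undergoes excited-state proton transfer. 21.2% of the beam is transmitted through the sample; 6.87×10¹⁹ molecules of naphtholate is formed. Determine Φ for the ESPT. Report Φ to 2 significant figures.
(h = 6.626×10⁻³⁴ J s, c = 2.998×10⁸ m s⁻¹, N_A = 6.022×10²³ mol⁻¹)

Product: 6.87×10¹⁹ / 6.022×10²³ = 1.141×10⁻⁴ mol.
Photon energy at 302 nm: hc/λ = (6.626×10⁻³⁴)(2.998×10⁸)/(302×10⁻⁹) = 6.578×10⁻¹⁹ J.
Energy delivered: (343 W m⁻²)(10.7×10⁻⁴ m²)(1152 s) = 422.8 J.
Photons incident: 422.8 / 6.578×10⁻¹⁹ = 6.427×10²⁰, i.e. 6.427×10²⁰/6.022×10²³ = 0.001067 mol.
Fraction absorbed: 1 − 21.2/100 = 0.7880.
Photons absorbed: 0.7880 × 0.001067 = 8.408×10⁻⁴ mol.
Φ = 1.141×10⁻⁴ mol / 8.408×10⁻⁴ mol photons = 0.14.

Φ = 0.14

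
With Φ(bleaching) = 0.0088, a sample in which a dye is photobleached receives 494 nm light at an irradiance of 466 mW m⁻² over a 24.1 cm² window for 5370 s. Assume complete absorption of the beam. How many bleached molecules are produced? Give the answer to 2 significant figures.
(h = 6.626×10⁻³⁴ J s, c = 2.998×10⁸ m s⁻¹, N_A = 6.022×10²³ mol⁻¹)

1.3×10¹⁷ bleached molecules

Photon energy at 494 nm: hc/λ = (6.626×10⁻³⁴)(2.998×10⁸)/(494×10⁻⁹) = 4.021×10⁻¹⁹ J.
Energy delivered: (466 mW m⁻²)(24.1×10⁻⁴ m²)(5370 s) = 6.031 J.
Photons incident: 6.031 / 4.021×10⁻¹⁹ = 1.500×10¹⁹, i.e. 1.500×10¹⁹/6.022×10²³ = 2.491×10⁻⁵ mol.
Product: Φ × n_abs = 0.0088 × 2.491×10⁻⁵ = 2.192×10⁻⁷ mol.
As a count: 2.192×10⁻⁷ × 6.022×10²³ = 1.3×10¹⁷.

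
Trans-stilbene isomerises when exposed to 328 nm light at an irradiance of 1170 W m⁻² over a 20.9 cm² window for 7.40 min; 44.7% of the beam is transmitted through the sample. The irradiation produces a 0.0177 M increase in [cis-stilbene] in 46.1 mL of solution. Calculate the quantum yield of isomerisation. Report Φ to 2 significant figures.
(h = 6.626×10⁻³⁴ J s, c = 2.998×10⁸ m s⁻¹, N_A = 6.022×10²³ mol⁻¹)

Product: (0.0177 M)(0.0461 L) = 8.160×10⁻⁴ mol.
Photon energy at 328 nm: hc/λ = (6.626×10⁻³⁴)(2.998×10⁸)/(328×10⁻⁹) = 6.056×10⁻¹⁹ J.
Energy delivered: (1170 W m⁻²)(20.9×10⁻⁴ m²)(444 s) = 1086 J.
Photons incident: 1086 / 6.056×10⁻¹⁹ = 1.793×10²¹, i.e. 1.793×10²¹/6.022×10²³ = 0.002977 mol.
Fraction absorbed: 1 − 44.7/100 = 0.5530.
Photons absorbed: 0.5530 × 0.002977 = 0.001646 mol.
Φ = 8.160×10⁻⁴ mol / 0.001646 mol photons = 0.50.

Φ = 0.50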